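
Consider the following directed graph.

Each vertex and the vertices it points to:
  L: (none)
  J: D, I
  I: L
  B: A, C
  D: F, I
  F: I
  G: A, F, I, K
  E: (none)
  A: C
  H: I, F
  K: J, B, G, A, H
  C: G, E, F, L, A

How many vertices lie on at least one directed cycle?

A vertex is on a directed cycle iff it belongs to a strongly connected component of size ≥ 2 (or has a self-loop).
The vertices on cycles are {A, B, C, G, K} — 5 in total.

5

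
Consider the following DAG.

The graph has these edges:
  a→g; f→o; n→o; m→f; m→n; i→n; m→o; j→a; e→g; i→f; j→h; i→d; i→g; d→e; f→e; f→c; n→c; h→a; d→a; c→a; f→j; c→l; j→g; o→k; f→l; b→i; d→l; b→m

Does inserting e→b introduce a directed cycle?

Adding e→b creates a cycle iff b can already reach e.
Path from b: b → m → f → e.
So b → … → e → b is a cycle.

Yes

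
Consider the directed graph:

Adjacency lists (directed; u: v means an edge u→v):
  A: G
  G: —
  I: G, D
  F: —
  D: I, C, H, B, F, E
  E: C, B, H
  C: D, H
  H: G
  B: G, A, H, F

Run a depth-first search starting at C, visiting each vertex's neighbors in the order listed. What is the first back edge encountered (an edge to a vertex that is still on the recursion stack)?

DFS from C (visiting each vertex's neighbors in the order listed); mark gray on enter, black on exit:
C gray
  D gray
    I gray
      G gray
      G black
      I→D: D is gray → back edge
First back edge: I → D.

I->D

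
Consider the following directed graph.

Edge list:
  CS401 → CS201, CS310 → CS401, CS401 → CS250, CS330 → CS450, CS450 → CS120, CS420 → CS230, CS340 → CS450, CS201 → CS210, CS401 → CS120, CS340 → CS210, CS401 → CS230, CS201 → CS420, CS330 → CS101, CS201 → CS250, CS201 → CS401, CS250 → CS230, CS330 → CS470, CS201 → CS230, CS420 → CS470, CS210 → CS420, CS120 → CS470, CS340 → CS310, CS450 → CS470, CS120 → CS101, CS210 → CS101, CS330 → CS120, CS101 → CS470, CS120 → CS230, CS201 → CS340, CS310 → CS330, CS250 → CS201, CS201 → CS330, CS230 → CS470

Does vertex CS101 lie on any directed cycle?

CS101 lies on a cycle iff there is a path from CS101 back to itself.
Exploring from CS101, it never reaches itself; equivalently, its strongly connected component is a singleton.

No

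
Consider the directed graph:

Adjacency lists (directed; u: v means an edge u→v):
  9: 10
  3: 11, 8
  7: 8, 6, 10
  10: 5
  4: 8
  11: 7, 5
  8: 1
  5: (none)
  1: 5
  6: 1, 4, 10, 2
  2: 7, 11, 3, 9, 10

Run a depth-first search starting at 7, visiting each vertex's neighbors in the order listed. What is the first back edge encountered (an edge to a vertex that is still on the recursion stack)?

2->7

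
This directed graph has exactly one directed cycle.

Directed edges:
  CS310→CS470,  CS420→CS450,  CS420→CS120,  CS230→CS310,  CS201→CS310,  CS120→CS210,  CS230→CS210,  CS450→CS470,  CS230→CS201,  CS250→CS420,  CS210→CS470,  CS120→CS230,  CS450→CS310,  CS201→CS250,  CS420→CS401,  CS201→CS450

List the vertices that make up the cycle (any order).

CS120, CS201, CS230, CS250, CS420

DFS with gray/black marking from CS250:
CS250 gray
  CS420 gray
    CS450 gray
      CS470 gray
      CS470 black
      CS310 gray
        CS310→CS470: CS470 black — skip
      CS310 black
    CS450 black
    CS401 gray
    CS401 black
    CS120 gray
      CS210 gray
        CS210→CS470: CS470 black — skip
      CS210 black
      CS230 gray
        CS230→CS210: CS210 black — skip
        CS201 gray
          CS201→CS450: CS450 black — skip
          CS201→CS310: CS310 black — skip
          CS201→CS250: CS250 is gray → back edge
Back edge closes the cycle CS250 → CS420 → CS120 → CS230 → CS201 → CS250; its vertices are {CS120, CS201, CS230, CS250, CS420}.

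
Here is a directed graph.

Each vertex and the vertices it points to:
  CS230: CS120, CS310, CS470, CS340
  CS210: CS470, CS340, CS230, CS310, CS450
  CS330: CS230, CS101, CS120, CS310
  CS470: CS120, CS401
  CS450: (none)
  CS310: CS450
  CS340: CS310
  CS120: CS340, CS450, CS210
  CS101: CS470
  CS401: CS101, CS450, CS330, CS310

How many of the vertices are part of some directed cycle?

7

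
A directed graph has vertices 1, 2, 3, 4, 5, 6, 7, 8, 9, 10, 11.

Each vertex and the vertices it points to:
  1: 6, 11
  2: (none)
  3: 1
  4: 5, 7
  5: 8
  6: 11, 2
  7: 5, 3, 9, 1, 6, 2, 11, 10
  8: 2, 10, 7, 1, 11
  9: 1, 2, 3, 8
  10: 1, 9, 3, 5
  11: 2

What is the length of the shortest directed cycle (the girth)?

3

For each vertex v, BFS finds the shortest path from v back to v.
The shortest such closed walk is 7 → 5 → 8 → 7, length 3.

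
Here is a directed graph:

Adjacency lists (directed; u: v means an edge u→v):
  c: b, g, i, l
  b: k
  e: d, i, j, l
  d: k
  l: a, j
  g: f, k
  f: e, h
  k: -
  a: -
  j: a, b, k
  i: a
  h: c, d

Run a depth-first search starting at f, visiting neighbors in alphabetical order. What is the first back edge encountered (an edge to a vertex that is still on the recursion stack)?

DFS from f (visiting neighbors in alphabetical order); mark gray on enter, black on exit:
f gray
  e gray
    d gray
      k gray
      k black
    d black
    i gray
      a gray
      a black
    i black
    j gray
      j→a: a black — skip
      b gray
        b→k: k black — skip
      b black
      j→k: k black — skip
    j black
    l gray
      l→a: a black — skip
      l→j: j black — skip
    l black
  e black
  h gray
    c gray
      c→b: b black — skip
      g gray
        g→f: f is gray → back edge
First back edge: g → f.

g→f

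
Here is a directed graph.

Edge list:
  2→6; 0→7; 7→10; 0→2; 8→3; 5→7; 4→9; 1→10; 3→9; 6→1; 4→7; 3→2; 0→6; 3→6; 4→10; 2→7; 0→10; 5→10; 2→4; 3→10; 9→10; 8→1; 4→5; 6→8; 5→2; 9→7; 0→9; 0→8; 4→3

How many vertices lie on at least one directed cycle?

A vertex is on a directed cycle iff it belongs to a strongly connected component of size ≥ 2 (or has a self-loop).
The vertices on cycles are {2, 3, 4, 5, 6, 8} — 6 in total.

6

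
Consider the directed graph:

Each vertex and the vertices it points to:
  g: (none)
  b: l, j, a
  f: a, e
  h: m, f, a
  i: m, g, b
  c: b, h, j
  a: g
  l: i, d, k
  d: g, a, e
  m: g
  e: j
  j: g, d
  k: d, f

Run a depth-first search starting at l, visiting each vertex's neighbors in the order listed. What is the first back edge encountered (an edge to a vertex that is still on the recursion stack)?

b->l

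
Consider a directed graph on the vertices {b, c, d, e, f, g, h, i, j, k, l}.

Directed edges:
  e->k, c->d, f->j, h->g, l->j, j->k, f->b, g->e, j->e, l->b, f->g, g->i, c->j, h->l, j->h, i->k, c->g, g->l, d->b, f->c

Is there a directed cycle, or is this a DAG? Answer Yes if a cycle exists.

DFS with white/gray/black marking, starting from l:
l gray
  j gray
    k gray
    k black
    h gray
      h→l: l is gray → back edge
Back edge found, so a cycle exists: l → j → h → l.

Yes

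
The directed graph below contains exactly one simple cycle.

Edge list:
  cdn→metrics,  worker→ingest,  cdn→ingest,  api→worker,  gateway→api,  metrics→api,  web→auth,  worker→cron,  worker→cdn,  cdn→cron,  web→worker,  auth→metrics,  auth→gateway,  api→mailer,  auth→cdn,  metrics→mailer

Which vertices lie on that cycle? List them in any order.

api, cdn, worker, metrics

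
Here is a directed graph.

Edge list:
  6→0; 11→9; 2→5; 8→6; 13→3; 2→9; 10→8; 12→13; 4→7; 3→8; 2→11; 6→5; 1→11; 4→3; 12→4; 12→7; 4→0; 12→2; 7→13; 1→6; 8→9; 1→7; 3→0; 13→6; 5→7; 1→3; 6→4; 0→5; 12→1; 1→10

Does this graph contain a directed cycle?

Yes

DFS with white/gray/black marking, starting from 11:
11 gray
  9 gray
  9 black
11 black
0 gray
  5 gray
    7 gray
      13 gray
        3 gray
          8 gray
            8→9: 9 black — skip
            6 gray
              6→5: 5 is gray → back edge
Back edge found, so a cycle exists: 5 → 7 → 13 → 3 → 8 → 6 → 5.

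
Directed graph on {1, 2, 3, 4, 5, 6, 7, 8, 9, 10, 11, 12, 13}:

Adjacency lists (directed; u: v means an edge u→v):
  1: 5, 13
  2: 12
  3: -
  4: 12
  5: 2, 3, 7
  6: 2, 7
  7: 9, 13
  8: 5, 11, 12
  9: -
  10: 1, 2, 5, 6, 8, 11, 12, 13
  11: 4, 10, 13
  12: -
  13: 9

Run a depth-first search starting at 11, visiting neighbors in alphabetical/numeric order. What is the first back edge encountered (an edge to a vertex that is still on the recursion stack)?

8→11

DFS from 11 (visiting neighbors in alphabetical/numeric order); mark gray on enter, black on exit:
11 gray
  4 gray
    12 gray
    12 black
  4 black
  10 gray
    1 gray
      5 gray
        2 gray
          2→12: 12 black — skip
        2 black
        3 gray
        3 black
        7 gray
          9 gray
          9 black
          13 gray
            13→9: 9 black — skip
          13 black
        7 black
      5 black
      1→13: 13 black — skip
    1 black
    10→2: 2 black — skip
    10→5: 5 black — skip
    6 gray
      6→2: 2 black — skip
      6→7: 7 black — skip
    6 black
    8 gray
      8→5: 5 black — skip
      8→11: 11 is gray → back edge
First back edge: 8 → 11.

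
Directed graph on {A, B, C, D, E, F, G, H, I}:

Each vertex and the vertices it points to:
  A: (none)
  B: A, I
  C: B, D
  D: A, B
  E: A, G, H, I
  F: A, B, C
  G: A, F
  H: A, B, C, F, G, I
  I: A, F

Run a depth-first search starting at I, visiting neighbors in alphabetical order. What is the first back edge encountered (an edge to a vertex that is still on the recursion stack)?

DFS from I (visiting neighbors in alphabetical order); mark gray on enter, black on exit:
I gray
  A gray
  A black
  F gray
    F→A: A black — skip
    B gray
      B→A: A black — skip
      B→I: I is gray → back edge
First back edge: B → I.

B→I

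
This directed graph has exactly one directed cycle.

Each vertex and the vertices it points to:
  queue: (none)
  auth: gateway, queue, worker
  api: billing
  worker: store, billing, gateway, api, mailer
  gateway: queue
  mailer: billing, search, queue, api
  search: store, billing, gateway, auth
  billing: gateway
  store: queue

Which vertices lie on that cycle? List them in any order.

DFS with gray/black marking from worker:
worker gray
  store gray
    queue gray
    queue black
  store black
  billing gray
    gateway gray
      gateway→queue: queue black — skip
    gateway black
  billing black
  worker→gateway: gateway black — skip
  api gray
    api→billing: billing black — skip
  api black
  mailer gray
    mailer→billing: billing black — skip
    search gray
      search→store: store black — skip
      search→billing: billing black — skip
      search→gateway: gateway black — skip
      auth gray
        auth→gateway: gateway black — skip
        auth→queue: queue black — skip
        auth→worker: worker is gray → back edge
Back edge closes the cycle worker → mailer → search → auth → worker; its vertices are {auth, mailer, search, worker}.

auth, mailer, search, worker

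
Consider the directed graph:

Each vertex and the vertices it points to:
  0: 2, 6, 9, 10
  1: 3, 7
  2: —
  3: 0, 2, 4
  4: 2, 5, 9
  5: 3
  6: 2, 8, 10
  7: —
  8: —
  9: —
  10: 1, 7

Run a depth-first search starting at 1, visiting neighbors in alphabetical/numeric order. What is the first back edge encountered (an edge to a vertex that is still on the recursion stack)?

10→1

DFS from 1 (visiting neighbors in alphabetical/numeric order); mark gray on enter, black on exit:
1 gray
  3 gray
    0 gray
      2 gray
      2 black
      6 gray
        6→2: 2 black — skip
        8 gray
        8 black
        10 gray
          10→1: 1 is gray → back edge
First back edge: 10 → 1.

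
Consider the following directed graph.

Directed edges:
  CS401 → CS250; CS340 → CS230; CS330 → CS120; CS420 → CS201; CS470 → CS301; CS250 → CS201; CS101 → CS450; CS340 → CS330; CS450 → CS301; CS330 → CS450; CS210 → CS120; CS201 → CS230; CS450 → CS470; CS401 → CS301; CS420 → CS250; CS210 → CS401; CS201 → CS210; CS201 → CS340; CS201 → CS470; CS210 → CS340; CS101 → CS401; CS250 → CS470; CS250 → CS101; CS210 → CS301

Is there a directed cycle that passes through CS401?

CS401 is on a cycle iff CS401 can reach itself via ≥1 edge.
CS401 → CS250 → CS101 → CS401 — yes.

Yes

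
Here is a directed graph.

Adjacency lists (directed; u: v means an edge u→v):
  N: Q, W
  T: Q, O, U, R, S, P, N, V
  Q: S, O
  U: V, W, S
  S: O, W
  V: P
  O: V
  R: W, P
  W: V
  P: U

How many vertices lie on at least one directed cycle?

6

A vertex is on a directed cycle iff it belongs to a strongly connected component of size ≥ 2 (or has a self-loop).
The vertices on cycles are {O, P, S, U, V, W} — 6 in total.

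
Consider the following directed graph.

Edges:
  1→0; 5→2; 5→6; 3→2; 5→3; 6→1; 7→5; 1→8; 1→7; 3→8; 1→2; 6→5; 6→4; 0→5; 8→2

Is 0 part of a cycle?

Yes

0 is on a cycle iff 0 can reach itself via ≥1 edge.
0 → 5 → 6 → 1 → 0 — yes.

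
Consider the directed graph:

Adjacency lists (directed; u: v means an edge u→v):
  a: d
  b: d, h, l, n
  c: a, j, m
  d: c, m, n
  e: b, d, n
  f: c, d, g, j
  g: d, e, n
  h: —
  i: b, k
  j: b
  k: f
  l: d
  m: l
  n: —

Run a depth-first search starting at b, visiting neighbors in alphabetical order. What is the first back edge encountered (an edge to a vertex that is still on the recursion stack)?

DFS from b (visiting neighbors in alphabetical order); mark gray on enter, black on exit:
b gray
  d gray
    c gray
      a gray
        a→d: d is gray → back edge
First back edge: a → d.

a->d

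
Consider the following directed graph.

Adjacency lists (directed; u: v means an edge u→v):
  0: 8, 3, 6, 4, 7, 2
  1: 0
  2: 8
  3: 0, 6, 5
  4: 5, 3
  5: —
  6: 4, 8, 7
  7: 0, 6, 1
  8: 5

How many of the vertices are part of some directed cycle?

6

A vertex is on a directed cycle iff it belongs to a strongly connected component of size ≥ 2 (or has a self-loop).
The vertices on cycles are {0, 1, 3, 4, 6, 7} — 6 in total.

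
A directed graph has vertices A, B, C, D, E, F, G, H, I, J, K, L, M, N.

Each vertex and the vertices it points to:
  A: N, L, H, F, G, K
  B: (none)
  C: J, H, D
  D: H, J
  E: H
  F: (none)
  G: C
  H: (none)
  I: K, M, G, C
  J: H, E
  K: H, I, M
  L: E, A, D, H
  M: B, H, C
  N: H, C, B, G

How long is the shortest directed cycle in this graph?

For each vertex v, BFS finds the shortest path from v back to v.
The shortest such closed walk is A → L → A, length 2.

2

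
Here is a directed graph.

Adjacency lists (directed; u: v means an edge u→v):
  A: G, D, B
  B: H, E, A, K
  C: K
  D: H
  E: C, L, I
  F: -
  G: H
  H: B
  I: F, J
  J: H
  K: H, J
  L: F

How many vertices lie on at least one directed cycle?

10

A vertex is on a directed cycle iff it belongs to a strongly connected component of size ≥ 2 (or has a self-loop).
The vertices on cycles are {A, B, C, D, E, G, H, I, J, K} — 10 in total.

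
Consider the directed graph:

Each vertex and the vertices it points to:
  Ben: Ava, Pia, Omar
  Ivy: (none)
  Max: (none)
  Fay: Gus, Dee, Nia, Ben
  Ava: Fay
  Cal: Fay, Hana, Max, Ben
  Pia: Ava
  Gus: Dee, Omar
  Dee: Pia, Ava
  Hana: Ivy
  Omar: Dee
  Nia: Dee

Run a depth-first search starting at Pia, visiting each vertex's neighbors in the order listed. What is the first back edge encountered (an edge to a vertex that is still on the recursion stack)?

Dee→Pia

DFS from Pia (visiting each vertex's neighbors in the order listed); mark gray on enter, black on exit:
Pia gray
  Ava gray
    Fay gray
      Gus gray
        Dee gray
          Dee→Pia: Pia is gray → back edge
First back edge: Dee → Pia.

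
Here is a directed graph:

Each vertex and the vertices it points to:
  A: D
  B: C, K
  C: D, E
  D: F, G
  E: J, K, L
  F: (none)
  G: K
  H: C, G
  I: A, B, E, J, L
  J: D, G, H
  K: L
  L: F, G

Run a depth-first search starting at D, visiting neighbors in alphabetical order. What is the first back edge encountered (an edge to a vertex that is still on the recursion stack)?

DFS from D (visiting neighbors in alphabetical order); mark gray on enter, black on exit:
D gray
  F gray
  F black
  G gray
    K gray
      L gray
        L→F: F black — skip
        L→G: G is gray → back edge
First back edge: L → G.

L->G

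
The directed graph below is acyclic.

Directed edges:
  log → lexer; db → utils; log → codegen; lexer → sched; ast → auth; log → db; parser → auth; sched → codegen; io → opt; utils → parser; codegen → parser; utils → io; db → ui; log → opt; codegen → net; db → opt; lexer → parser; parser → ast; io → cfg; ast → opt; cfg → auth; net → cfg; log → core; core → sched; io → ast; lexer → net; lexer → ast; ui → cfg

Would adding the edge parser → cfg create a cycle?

Adding parser→cfg creates a cycle iff cfg can already reach parser.
Explore from cfg: no path reaches parser. The graph stays acyclic.

No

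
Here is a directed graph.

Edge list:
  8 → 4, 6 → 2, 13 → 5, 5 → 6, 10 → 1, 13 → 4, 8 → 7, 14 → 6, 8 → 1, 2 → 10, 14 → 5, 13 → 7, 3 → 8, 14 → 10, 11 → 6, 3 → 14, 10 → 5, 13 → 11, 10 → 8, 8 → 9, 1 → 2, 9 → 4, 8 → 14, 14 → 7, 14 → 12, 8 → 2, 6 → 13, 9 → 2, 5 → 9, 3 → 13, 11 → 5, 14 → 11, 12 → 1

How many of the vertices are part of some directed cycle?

A vertex is on a directed cycle iff it belongs to a strongly connected component of size ≥ 2 (or has a self-loop).
The vertices on cycles are {1, 2, 5, 6, 8, 9, 10, 11, 12, 13, 14} — 11 in total.

11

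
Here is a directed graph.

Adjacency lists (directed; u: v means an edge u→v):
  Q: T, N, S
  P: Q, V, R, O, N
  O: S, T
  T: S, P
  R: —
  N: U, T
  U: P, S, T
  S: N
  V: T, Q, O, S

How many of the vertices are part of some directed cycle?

8

A vertex is on a directed cycle iff it belongs to a strongly connected component of size ≥ 2 (or has a self-loop).
The vertices on cycles are {N, O, P, Q, S, T, U, V} — 8 in total.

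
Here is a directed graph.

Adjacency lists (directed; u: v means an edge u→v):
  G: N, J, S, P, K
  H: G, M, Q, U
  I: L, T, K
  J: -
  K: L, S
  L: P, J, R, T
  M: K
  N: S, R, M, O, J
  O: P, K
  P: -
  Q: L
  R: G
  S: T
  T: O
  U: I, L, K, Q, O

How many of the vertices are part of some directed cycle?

9

A vertex is on a directed cycle iff it belongs to a strongly connected component of size ≥ 2 (or has a self-loop).
The vertices on cycles are {G, K, L, M, N, O, R, S, T} — 9 in total.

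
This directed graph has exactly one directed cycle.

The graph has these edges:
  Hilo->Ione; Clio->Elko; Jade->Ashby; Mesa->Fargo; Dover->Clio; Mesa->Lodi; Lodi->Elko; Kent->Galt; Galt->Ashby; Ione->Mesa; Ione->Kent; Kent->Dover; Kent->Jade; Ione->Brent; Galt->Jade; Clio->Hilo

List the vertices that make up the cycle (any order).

DFS with gray/black marking from Hilo:
Hilo gray
  Ione gray
    Mesa gray
      Lodi gray
        Elko gray
        Elko black
      Lodi black
      Fargo gray
      Fargo black
    Mesa black
    Brent gray
    Brent black
    Kent gray
      Galt gray
        Ashby gray
        Ashby black
        Jade gray
          Jade→Ashby: Ashby black — skip
        Jade black
      Galt black
      Kent→Jade: Jade black — skip
      Dover gray
        Clio gray
          Clio→Elko: Elko black — skip
          Clio→Hilo: Hilo is gray → back edge
Back edge closes the cycle Hilo → Ione → Kent → Dover → Clio → Hilo; its vertices are {Clio, Hilo, Ione, Kent, Dover}.

Clio, Hilo, Ione, Kent, Dover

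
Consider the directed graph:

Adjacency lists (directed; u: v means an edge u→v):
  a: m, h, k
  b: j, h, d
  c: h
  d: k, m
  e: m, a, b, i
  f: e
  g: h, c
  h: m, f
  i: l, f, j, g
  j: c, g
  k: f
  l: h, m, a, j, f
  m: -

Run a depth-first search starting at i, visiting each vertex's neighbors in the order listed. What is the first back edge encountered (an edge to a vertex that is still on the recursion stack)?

DFS from i (visiting each vertex's neighbors in the order listed); mark gray on enter, black on exit:
i gray
  l gray
    h gray
      m gray
      m black
      f gray
        e gray
          e→m: m black — skip
          a gray
            a→m: m black — skip
            a→h: h is gray → back edge
First back edge: a → h.

a→h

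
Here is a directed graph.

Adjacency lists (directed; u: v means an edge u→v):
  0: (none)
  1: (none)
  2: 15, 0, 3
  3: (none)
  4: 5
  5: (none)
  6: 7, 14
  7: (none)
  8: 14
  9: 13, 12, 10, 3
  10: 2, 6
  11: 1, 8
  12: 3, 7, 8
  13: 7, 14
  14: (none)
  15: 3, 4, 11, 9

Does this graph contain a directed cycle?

DFS with white/gray/black marking, starting from 2:
2 gray
  15 gray
    3 gray
    3 black
    4 gray
      5 gray
      5 black
    4 black
    11 gray
      1 gray
      1 black
      8 gray
        14 gray
        14 black
      8 black
    11 black
    9 gray
      13 gray
        7 gray
        7 black
        13→14: 14 black — skip
      13 black
      12 gray
        12→3: 3 black — skip
        12→7: 7 black — skip
        12→8: 8 black — skip
      12 black
      10 gray
        10→2: 2 is gray → back edge
Back edge found, so a cycle exists: 2 → 15 → 9 → 10 → 2.

Yes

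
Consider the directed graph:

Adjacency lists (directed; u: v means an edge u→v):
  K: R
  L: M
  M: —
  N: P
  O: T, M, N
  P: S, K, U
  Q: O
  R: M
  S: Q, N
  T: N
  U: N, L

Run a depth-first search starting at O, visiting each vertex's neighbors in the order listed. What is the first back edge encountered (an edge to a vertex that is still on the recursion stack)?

DFS from O (visiting each vertex's neighbors in the order listed); mark gray on enter, black on exit:
O gray
  T gray
    N gray
      P gray
        S gray
          Q gray
            Q→O: O is gray → back edge
First back edge: Q → O.

Q→O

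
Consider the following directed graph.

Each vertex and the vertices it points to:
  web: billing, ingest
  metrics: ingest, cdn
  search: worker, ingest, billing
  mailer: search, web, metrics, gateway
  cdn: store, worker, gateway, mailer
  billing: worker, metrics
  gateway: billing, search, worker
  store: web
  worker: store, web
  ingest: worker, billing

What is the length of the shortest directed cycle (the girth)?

3

For each vertex v, BFS finds the shortest path from v back to v.
The shortest such closed walk is cdn → mailer → metrics → cdn, length 3.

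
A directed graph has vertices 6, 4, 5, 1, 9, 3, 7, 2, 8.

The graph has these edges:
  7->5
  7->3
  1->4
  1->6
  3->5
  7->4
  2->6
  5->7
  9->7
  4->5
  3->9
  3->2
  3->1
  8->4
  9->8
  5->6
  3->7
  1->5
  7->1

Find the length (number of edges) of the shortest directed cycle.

2

For each vertex v, BFS finds the shortest path from v back to v.
The shortest such closed walk is 3 → 7 → 3, length 2.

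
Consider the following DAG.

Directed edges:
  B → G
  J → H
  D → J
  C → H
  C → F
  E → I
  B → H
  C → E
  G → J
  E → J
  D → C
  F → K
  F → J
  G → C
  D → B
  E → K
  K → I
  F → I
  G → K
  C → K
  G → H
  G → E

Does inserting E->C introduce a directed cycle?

Yes

Adding E→C creates a cycle iff C can already reach E.
Path from C: C → E.
So C → … → E → C is a cycle.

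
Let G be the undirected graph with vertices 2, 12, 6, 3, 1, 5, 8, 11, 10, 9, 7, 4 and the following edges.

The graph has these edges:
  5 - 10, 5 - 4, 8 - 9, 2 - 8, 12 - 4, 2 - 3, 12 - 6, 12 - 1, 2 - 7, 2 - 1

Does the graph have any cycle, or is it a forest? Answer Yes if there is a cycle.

No

DFS, tracking each vertex's parent; an edge to a visited non-parent vertex closes a cycle.
Start from 11:
visit 11 (parent –)
visit 2 (parent –)
  visit 3 (parent 2)
    3–2: parent, skip
  visit 7 (parent 2)
    7–2: parent, skip
  visit 8 (parent 2)
    visit 9 (parent 8)
      9–8: parent, skip
    8–2: parent, skip
  visit 1 (parent 2)
    visit 12 (parent 1)
      visit 4 (parent 12)
        4–12: parent, skip
        visit 5 (parent 4)
          visit 10 (parent 5)
            10–5: parent, skip
          5–4: parent, skip
      12–1: parent, skip
      visit 6 (parent 12)
        6–12: parent, skip
    1–2: parent, skip
No non-parent visited neighbor found — the graph is a forest.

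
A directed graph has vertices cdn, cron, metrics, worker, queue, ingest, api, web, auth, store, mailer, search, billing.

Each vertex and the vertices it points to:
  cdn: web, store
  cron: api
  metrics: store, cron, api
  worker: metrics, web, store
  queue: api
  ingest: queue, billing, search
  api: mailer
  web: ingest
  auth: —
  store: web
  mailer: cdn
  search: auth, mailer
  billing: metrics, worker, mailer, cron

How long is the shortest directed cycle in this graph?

For each vertex v, BFS finds the shortest path from v back to v.
The shortest such closed walk is ingest → billing → worker → web → ingest, length 4.

4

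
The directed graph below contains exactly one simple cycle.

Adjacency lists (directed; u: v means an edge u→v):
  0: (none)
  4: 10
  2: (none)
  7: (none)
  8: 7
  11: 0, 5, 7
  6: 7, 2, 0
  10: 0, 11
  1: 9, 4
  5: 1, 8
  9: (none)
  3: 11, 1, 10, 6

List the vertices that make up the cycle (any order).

1, 4, 5, 10, 11

DFS with gray/black marking from 10:
10 gray
  0 gray
  0 black
  11 gray
    11→0: 0 black — skip
    5 gray
      1 gray
        9 gray
        9 black
        4 gray
          4→10: 10 is gray → back edge
Back edge closes the cycle 10 → 11 → 5 → 1 → 4 → 10; its vertices are {1, 4, 5, 10, 11}.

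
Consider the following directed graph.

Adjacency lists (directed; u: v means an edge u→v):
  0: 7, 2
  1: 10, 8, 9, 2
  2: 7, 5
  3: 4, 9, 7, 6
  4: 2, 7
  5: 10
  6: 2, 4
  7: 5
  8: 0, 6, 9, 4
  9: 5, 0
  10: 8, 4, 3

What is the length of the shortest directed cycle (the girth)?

4

For each vertex v, BFS finds the shortest path from v back to v.
The shortest such closed walk is 10 → 8 → 9 → 5 → 10, length 4.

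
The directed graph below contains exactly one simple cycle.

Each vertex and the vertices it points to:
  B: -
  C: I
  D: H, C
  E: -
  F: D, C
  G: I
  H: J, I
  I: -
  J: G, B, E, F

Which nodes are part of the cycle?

D, F, H, J

DFS with gray/black marking from H:
H gray
  J gray
    G gray
      I gray
      I black
    G black
    B gray
    B black
    E gray
    E black
    F gray
      D gray
        D→H: H is gray → back edge
Back edge closes the cycle H → J → F → D → H; its vertices are {D, F, H, J}.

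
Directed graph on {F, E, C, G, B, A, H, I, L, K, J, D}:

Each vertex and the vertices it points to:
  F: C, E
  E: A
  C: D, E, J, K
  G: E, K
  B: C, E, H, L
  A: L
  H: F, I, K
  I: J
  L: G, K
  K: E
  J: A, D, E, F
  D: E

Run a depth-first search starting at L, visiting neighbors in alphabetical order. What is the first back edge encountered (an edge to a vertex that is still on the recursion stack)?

A->L

DFS from L (visiting neighbors in alphabetical order); mark gray on enter, black on exit:
L gray
  G gray
    E gray
      A gray
        A→L: L is gray → back edge
First back edge: A → L.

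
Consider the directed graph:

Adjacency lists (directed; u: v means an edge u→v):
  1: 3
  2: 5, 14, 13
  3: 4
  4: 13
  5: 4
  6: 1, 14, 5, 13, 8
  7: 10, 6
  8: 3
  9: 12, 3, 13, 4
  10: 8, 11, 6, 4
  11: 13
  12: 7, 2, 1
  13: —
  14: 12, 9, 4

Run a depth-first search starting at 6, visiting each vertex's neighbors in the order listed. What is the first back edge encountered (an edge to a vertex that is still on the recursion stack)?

DFS from 6 (visiting each vertex's neighbors in the order listed); mark gray on enter, black on exit:
6 gray
  1 gray
    3 gray
      4 gray
        13 gray
        13 black
      4 black
    3 black
  1 black
  14 gray
    12 gray
      7 gray
        10 gray
          8 gray
            8→3: 3 black — skip
          8 black
          11 gray
            11→13: 13 black — skip
          11 black
          10→6: 6 is gray → back edge
First back edge: 10 → 6.

10->6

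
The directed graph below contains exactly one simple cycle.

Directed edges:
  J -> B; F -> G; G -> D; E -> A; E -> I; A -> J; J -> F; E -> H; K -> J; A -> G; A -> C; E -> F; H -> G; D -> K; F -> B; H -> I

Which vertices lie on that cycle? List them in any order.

DFS with gray/black marking from J:
J gray
  F gray
    B gray
    B black
    G gray
      D gray
        K gray
          K→J: J is gray → back edge
Back edge closes the cycle J → F → G → D → K → J; its vertices are {D, F, G, J, K}.

D, F, G, J, K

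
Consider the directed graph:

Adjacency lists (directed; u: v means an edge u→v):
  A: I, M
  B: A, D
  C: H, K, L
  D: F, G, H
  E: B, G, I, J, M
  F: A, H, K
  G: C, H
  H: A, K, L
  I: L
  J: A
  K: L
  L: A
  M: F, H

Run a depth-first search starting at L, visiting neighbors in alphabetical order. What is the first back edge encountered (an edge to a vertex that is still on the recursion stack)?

I->L

DFS from L (visiting neighbors in alphabetical order); mark gray on enter, black on exit:
L gray
  A gray
    I gray
      I→L: L is gray → back edge
First back edge: I → L.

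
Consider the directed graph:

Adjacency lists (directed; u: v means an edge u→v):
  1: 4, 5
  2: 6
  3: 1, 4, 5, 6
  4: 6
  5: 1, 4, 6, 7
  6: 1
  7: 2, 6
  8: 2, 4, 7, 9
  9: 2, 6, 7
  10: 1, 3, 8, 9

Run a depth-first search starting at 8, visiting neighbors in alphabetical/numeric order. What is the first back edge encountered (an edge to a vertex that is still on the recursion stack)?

DFS from 8 (visiting neighbors in alphabetical/numeric order); mark gray on enter, black on exit:
8 gray
  2 gray
    6 gray
      1 gray
        4 gray
          4→6: 6 is gray → back edge
First back edge: 4 → 6.

4→6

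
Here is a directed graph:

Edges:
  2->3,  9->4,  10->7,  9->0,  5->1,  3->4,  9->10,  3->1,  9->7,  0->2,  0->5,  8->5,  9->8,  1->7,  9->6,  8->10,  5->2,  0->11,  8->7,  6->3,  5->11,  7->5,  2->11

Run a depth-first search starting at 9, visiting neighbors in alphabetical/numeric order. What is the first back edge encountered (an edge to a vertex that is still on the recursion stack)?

DFS from 9 (visiting neighbors in alphabetical/numeric order); mark gray on enter, black on exit:
9 gray
  0 gray
    2 gray
      3 gray
        1 gray
          7 gray
            5 gray
              5→1: 1 is gray → back edge
First back edge: 5 → 1.

5->1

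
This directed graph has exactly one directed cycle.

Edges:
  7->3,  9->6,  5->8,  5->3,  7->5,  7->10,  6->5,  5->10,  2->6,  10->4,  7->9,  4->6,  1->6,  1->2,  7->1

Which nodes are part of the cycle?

4, 5, 6, 10

DFS with gray/black marking from 5:
5 gray
  8 gray
  8 black
  10 gray
    4 gray
      6 gray
        6→5: 5 is gray → back edge
Back edge closes the cycle 5 → 10 → 4 → 6 → 5; its vertices are {4, 5, 6, 10}.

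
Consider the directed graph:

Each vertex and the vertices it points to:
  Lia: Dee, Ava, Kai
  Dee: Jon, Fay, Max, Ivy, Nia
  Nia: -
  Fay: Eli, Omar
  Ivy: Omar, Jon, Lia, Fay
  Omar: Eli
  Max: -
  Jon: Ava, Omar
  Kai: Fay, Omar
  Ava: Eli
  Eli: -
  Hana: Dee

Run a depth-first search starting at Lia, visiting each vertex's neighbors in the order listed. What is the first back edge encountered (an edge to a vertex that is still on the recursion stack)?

DFS from Lia (visiting each vertex's neighbors in the order listed); mark gray on enter, black on exit:
Lia gray
  Dee gray
    Jon gray
      Ava gray
        Eli gray
        Eli black
      Ava black
      Omar gray
        Omar→Eli: Eli black — skip
      Omar black
    Jon black
    Fay gray
      Fay→Eli: Eli black — skip
      Fay→Omar: Omar black — skip
    Fay black
    Max gray
    Max black
    Ivy gray
      Ivy→Omar: Omar black — skip
      Ivy→Jon: Jon black — skip
      Ivy→Lia: Lia is gray → back edge
First back edge: Ivy → Lia.

Ivy→Lia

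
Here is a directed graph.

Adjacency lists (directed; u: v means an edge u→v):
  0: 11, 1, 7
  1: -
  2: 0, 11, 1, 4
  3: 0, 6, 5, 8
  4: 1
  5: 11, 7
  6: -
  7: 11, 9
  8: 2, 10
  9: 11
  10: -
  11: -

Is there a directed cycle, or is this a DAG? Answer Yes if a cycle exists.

No

DFS with white/gray/black marking, starting from 2:
2 gray
  0 gray
    11 gray
    11 black
    1 gray
    1 black
    7 gray
      7→11: 11 black — skip
      9 gray
        9→11: 11 black — skip
      9 black
    7 black
  0 black
  2→11: 11 black — skip
  2→1: 1 black — skip
  4 gray
    4→1: 1 black — skip
  4 black
2 black
3 gray
  3→0: 0 black — skip
  6 gray
  6 black
  5 gray
    5→11: 11 black — skip
    5→7: 7 black — skip
  5 black
  8 gray
    8→2: 2 black — skip
    10 gray
    10 black
  8 black
3 black
Every edge goes to a white or black vertex — no back edge, so the graph is acyclic.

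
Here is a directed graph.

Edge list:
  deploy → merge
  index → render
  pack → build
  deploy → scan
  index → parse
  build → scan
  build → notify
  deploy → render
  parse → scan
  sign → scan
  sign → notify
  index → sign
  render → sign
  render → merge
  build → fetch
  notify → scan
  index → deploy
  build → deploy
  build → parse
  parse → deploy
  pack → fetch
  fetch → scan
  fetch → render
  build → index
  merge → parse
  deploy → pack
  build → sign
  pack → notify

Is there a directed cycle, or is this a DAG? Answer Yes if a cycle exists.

Yes

DFS with white/gray/black marking, starting from fetch:
fetch gray
  render gray
    merge gray
      parse gray
        scan gray
        scan black
        deploy gray
          deploy→merge: merge is gray → back edge
Back edge found, so a cycle exists: merge → parse → deploy → merge.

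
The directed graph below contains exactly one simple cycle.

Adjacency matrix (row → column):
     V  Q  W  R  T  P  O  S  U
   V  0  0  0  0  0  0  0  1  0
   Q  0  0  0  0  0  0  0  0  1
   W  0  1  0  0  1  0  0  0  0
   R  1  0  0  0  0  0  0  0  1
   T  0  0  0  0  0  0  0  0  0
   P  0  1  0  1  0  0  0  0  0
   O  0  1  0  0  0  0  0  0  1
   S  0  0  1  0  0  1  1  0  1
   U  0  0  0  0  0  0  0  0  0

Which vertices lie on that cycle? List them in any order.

DFS with gray/black marking from S:
S gray
  U gray
  U black
  O gray
    Q gray
      Q→U: U black — skip
    Q black
    O→U: U black — skip
  O black
  P gray
    R gray
      V gray
        V→S: S is gray → back edge
Back edge closes the cycle S → P → R → V → S; its vertices are {P, R, S, V}.

P, R, S, V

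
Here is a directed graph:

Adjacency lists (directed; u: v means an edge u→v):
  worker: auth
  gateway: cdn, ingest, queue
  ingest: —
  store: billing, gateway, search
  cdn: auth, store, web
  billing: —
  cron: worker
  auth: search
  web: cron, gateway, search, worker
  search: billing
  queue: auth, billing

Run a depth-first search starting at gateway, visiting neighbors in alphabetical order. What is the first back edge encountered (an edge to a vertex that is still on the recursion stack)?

store→gateway

DFS from gateway (visiting neighbors in alphabetical order); mark gray on enter, black on exit:
gateway gray
  cdn gray
    auth gray
      search gray
        billing gray
        billing black
      search black
    auth black
    store gray
      store→billing: billing black — skip
      store→gateway: gateway is gray → back edge
First back edge: store → gateway.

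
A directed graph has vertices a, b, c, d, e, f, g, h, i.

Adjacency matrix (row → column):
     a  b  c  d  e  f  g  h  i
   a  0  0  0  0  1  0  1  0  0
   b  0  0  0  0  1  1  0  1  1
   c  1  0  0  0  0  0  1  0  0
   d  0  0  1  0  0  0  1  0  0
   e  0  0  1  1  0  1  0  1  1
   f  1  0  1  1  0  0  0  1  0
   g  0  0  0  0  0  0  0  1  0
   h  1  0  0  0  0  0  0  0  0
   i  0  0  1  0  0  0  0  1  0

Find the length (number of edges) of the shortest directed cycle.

3

For each vertex v, BFS finds the shortest path from v back to v.
The shortest such closed walk is e → h → a → e, length 3.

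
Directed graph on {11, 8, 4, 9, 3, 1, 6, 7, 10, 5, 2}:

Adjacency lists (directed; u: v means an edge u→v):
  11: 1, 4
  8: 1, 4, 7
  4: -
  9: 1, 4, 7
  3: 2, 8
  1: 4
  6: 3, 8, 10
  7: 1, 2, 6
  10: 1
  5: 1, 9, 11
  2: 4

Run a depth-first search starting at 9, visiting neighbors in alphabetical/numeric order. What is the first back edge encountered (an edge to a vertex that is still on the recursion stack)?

8->7

DFS from 9 (visiting neighbors in alphabetical/numeric order); mark gray on enter, black on exit:
9 gray
  1 gray
    4 gray
    4 black
  1 black
  9→4: 4 black — skip
  7 gray
    7→1: 1 black — skip
    2 gray
      2→4: 4 black — skip
    2 black
    6 gray
      3 gray
        3→2: 2 black — skip
        8 gray
          8→1: 1 black — skip
          8→4: 4 black — skip
          8→7: 7 is gray → back edge
First back edge: 8 → 7.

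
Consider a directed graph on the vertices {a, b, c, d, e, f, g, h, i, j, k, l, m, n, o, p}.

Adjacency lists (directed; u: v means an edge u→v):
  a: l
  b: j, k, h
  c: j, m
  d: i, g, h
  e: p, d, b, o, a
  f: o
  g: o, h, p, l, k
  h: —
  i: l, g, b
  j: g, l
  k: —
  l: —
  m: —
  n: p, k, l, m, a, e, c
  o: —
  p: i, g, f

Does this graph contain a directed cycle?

Yes

DFS with white/gray/black marking, starting from h:
h gray
h black
a gray
  l gray
  l black
a black
b gray
  j gray
    g gray
      o gray
      o black
      g→h: h black — skip
      p gray
        i gray
          i→l: l black — skip
          i→g: g is gray → back edge
Back edge found, so a cycle exists: g → p → i → g.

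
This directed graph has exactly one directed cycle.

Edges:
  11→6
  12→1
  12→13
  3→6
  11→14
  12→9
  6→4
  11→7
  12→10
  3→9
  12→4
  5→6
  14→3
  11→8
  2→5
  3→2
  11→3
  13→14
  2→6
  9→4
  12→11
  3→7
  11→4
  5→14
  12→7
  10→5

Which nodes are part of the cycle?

DFS with gray/black marking from 3:
3 gray
  6 gray
    4 gray
    4 black
  6 black
  7 gray
  7 black
  2 gray
    2→6: 6 black — skip
    5 gray
      5→6: 6 black — skip
      14 gray
        14→3: 3 is gray → back edge
Back edge closes the cycle 3 → 2 → 5 → 14 → 3; its vertices are {2, 3, 5, 14}.

2, 3, 5, 14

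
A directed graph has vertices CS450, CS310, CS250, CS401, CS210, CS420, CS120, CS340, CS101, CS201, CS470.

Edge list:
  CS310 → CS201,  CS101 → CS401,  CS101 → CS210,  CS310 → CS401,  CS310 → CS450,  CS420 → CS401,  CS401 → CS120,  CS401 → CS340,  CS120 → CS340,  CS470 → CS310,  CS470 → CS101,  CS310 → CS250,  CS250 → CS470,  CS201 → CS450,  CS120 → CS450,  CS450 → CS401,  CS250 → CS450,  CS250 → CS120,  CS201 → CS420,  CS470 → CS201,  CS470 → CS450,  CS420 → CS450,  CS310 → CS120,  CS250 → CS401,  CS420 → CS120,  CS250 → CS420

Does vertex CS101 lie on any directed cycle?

No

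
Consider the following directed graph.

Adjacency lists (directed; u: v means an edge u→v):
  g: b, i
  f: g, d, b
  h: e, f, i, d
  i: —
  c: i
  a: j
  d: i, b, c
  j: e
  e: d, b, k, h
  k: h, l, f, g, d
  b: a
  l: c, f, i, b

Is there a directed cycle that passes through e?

Yes

e is on a cycle iff e can reach itself via ≥1 edge.
e → h → e — yes.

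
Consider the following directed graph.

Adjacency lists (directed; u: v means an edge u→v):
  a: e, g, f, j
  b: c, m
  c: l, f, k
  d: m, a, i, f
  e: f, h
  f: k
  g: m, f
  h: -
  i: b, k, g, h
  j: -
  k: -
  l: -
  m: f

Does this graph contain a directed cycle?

No

DFS with white/gray/black marking, starting from j:
j gray
j black
a gray
  e gray
    f gray
      k gray
      k black
    f black
    h gray
    h black
  e black
  g gray
    m gray
      m→f: f black — skip
    m black
    g→f: f black — skip
  g black
  a→f: f black — skip
  a→j: j black — skip
a black
b gray
  c gray
    l gray
    l black
    c→f: f black — skip
    c→k: k black — skip
  c black
  b→m: m black — skip
b black
d gray
  d→m: m black — skip
  d→a: a black — skip
  i gray
    i→b: b black — skip
    i→k: k black — skip
    i→g: g black — skip
    i→h: h black — skip
  i black
  d→f: f black — skip
d black
Every edge goes to a white or black vertex — no back edge, so the graph is acyclic.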